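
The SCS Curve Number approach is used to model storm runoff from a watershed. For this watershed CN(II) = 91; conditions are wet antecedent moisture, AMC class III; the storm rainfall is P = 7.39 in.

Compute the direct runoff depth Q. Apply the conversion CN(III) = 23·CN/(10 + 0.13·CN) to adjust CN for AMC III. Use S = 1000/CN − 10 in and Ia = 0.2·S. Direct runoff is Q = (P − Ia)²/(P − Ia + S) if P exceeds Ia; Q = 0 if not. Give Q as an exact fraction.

Q = 2337006240529/338799561100 in ≈ 6.898 in

Adjust CN=91 to AMC III: 23·91/(10 + 0.13·91) → 2093 ÷ (2183/100) = 209300/2183 ≈ 95.877
Max retention: S = 1000/(209300/2183) − 10 = 900/2093 in (≈ 0.430 in)
Initial abstraction Ia = S/5 = (900/2093)/5 = 180/2093 ≈ 0.086 in
Excess rainfall: 7.390 − 0.086 = 7.304 in; P > Ia so Q > 0
Q = (1528727/209300)²/((1528727/209300) + 900/2093) = (2337006240529/43806490000)/(1618727/209300) = 2337006240529/338799561100 in ≈ 6.898 in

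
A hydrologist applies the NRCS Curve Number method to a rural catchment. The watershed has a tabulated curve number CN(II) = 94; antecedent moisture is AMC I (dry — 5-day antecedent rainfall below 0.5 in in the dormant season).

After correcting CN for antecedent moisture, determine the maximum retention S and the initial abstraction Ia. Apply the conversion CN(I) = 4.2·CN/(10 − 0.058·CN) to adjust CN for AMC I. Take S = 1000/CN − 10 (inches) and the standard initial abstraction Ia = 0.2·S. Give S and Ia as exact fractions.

Adjust CN=94 to AMC I: 4.2·94/(10 − 0.058·94) → (1974/5) ÷ (1137/250) = 32900/379 ≈ 86.807
Retention S: 1000/CN − 10 with CN=86.807 → S = 500/329 ≈ 1.520 in
Ia = 0.2S: 0.2·1.520 = 0.304 in (exactly 100/329)

S = 500/329 in ≈ 1.520 in; Ia = 100/329 in ≈ 0.304 in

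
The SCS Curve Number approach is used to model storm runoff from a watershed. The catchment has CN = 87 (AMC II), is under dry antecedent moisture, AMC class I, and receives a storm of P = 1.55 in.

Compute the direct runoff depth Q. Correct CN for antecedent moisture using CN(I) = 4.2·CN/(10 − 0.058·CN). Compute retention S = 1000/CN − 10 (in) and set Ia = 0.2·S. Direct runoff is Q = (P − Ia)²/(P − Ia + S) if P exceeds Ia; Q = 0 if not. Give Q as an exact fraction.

Adjust CN=87 to AMC I: 4.2·87/(10 − 0.058·87) → (1827/5) ÷ (2477/500) = 182700/2477 ≈ 73.759
Max retention: S = 1000/(182700/2477) − 10 = 6500/1827 in (≈ 3.558 in)
Ia = 0.2·(6500/1827) = 1300/1827 in ≈ 0.712 in
P − Ia = 1.550 − 0.712 = 30637/36540 ≈ 0.838 in (> 0, runoff occurs)
Q = (30637/36540)²/((30637/36540) + 6500/1827) = (938625769/1335171600)/(160637/36540) = 938625769/5869675980 in ≈ 0.160 in

Q = 938625769/5869675980 in ≈ 0.160 in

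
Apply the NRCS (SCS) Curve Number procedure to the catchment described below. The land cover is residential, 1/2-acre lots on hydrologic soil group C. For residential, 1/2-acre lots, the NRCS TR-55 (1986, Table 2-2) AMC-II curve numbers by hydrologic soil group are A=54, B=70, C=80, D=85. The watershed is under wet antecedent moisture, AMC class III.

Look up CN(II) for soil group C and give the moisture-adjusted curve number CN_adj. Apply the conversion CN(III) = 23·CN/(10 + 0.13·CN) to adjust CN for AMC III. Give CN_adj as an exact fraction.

CN_adj = 4600/51 ≈ 90.196

NRCS table: residential, 1/2-acre lots, soil group C → CN(II) = 80
Adjust CN=80 to AMC III: 23·80/(10 + 0.13·80) → 1840 ÷ (102/5) = 4600/51 ≈ 90.196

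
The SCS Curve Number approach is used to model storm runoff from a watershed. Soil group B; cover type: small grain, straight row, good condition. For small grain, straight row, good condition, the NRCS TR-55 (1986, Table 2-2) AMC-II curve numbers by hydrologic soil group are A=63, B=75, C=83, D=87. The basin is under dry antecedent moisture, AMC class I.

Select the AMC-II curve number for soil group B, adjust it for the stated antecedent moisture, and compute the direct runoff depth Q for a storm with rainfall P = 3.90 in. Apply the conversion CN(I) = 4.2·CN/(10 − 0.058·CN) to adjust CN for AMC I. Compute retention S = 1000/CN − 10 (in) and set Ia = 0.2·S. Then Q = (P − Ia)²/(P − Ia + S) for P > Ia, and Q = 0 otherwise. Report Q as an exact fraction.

NRCS table: small grain, straight row, good condition, soil group B → CN(II) = 75
CN(I) from CN(II)=75: (4.2·75)/(10 − 0.058·75) = 6300/113 ≈ 55.752
S = 1000/(6300/113) − 10 = 500/63 in ≈ 7.937 in
Ia = 0.2S: 0.2·7.937 = 1.587 in (exactly 100/63)
Excess rainfall: 3.900 − 1.587 = 2.313 in; P > Ia so Q > 0
Q = (1457/630)²/((1457/630) + 500/63) = (2122849/396900)/(6457/630) = 2122849/4067910 in ≈ 0.522 in

Q = 2122849/4067910 in ≈ 0.522 in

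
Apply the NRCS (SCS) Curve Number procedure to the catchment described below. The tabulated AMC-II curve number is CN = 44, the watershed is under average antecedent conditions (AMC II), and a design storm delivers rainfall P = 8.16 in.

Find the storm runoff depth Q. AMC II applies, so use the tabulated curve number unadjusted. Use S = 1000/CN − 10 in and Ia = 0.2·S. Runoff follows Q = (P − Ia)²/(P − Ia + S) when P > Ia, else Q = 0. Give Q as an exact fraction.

Q = 595984/346775 in ≈ 1.719 in

CN(II) = 44; AMC II needs no correction.
Retention S: 1000/CN − 10 with CN=44.000 → S = 140/11 ≈ 12.727 in
Ia = 0.2·(140/11) = 28/11 in ≈ 2.545 in
P − Ia = 8.160 − 2.545 = 1544/275 ≈ 5.615 in (> 0, runoff occurs)
Q = (1544/275)²/((1544/275) + 140/11) = (2383936/75625)/(5044/275) = 595984/346775 in ≈ 1.719 in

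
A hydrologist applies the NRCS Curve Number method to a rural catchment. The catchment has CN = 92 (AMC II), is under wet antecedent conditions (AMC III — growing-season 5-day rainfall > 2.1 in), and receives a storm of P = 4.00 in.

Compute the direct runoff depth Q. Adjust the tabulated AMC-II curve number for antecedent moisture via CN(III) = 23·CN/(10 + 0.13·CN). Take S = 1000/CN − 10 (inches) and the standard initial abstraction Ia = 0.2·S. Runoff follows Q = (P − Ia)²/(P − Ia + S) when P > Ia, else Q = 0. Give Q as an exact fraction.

Wet (AMC III): CN(III) = 23·92/(10 + 0.13·92) = 2116/(549/25) = 52900/549 ≈ 96.357
Max retention: S = 1000/(52900/549) − 10 = 200/529 in (≈ 0.378 in)
Initial abstraction Ia = S/5 = (200/529)/5 = 40/529 ≈ 0.076 in
Excess rainfall: 4.000 − 0.076 = 3.924 in; P > Ia so Q > 0
Q: (2076/529)² ÷ (2276/529) = 1077444/301001 in (≈ 3.580 in)

Q = 1077444/301001 in ≈ 3.580 in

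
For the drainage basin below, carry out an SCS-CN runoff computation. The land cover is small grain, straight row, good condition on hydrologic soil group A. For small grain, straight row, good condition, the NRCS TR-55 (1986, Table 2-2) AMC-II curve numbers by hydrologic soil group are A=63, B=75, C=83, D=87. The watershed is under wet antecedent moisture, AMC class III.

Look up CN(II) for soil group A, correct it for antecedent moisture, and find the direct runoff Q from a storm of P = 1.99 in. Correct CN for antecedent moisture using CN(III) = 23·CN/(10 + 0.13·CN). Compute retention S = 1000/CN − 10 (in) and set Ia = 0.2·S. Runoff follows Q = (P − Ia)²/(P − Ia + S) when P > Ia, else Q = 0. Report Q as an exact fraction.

Q = 45946351201/84672459900 in ≈ 0.543 in

NRCS table: small grain, straight row, good condition, soil group A → CN(II) = 63
Wet (AMC III): CN(III) = 23·63/(10 + 0.13·63) = 1449/(1819/100) = 144900/1819 ≈ 79.659
Retention S: 1000/CN − 10 with CN=79.659 → S = 3700/1449 ≈ 2.553 in
Ia = 0.2S: 0.2·2.553 = 0.511 in (exactly 740/1449)
Since P=1.990 > Ia=0.511: effective rainfall P−Ia = 214351/144900 in
Q: (214351/144900)² ÷ (584351/144900) = 45946351201/84672459900 in (≈ 0.543 in)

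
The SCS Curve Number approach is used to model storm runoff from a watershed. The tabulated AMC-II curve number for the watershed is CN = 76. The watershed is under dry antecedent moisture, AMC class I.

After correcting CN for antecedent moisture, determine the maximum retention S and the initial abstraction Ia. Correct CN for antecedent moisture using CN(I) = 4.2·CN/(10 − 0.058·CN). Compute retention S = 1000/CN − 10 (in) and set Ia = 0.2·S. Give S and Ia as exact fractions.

S = 1000/133 in ≈ 7.519 in; Ia = 200/133 in ≈ 1.504 in

Adjust CN=76 to AMC I: 4.2·76/(10 − 0.058·76) → (1596/5) ÷ (699/125) = 13300/233 ≈ 57.082
Retention S: 1000/CN − 10 with CN=57.082 → S = 1000/133 ≈ 7.519 in
Ia = 0.2S: 0.2·7.519 = 1.504 in (exactly 200/133)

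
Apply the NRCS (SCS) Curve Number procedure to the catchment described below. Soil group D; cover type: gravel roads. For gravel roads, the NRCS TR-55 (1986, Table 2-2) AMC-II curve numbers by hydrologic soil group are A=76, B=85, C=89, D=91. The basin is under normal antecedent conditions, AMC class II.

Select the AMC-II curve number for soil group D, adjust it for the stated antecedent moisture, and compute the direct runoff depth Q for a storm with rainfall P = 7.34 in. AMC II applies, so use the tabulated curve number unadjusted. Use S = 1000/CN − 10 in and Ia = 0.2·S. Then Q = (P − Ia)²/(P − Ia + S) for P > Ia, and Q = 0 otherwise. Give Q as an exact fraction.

NRCS table: gravel roads, soil group D → CN(II) = 91
Average conditions: CN = 91 (no AMC adjustment).
Retention S: 1000/CN − 10 with CN=91.000 → S = 90/91 ≈ 0.989 in
Initial abstraction Ia = S/5 = (90/91)/5 = 18/91 ≈ 0.198 in
Excess rainfall: 7.340 − 0.198 = 7.142 in; P > Ia so Q > 0
Q = (32497/4550)²/((32497/4550) + 90/91) = (1056055009/20702500)/(36997/4550) = 1056055009/168336350 in ≈ 6.273 in

Q = 1056055009/168336350 in ≈ 6.273 in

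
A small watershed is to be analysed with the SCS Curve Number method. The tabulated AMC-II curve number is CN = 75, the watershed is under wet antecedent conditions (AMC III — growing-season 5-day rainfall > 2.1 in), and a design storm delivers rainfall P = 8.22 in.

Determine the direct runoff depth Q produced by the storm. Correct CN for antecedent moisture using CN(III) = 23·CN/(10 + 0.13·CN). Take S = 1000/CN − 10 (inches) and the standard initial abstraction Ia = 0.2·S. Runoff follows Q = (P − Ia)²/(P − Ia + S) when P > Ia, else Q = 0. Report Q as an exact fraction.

Q = 748514881/111638550 in ≈ 6.705 in

CN(III) from CN(II)=75: (23·75)/(10 + 0.13·75) = 6900/79 ≈ 87.342
Retention S: 1000/CN − 10 with CN=87.342 → S = 100/69 ≈ 1.449 in
Initial abstraction Ia = S/5 = (100/69)/5 = 20/69 ≈ 0.290 in
Since P=8.220 > Ia=0.290: effective rainfall P−Ia = 27359/3450 in
Q: (27359/3450)² ÷ (32359/3450) = 748514881/111638550 in (≈ 6.705 in)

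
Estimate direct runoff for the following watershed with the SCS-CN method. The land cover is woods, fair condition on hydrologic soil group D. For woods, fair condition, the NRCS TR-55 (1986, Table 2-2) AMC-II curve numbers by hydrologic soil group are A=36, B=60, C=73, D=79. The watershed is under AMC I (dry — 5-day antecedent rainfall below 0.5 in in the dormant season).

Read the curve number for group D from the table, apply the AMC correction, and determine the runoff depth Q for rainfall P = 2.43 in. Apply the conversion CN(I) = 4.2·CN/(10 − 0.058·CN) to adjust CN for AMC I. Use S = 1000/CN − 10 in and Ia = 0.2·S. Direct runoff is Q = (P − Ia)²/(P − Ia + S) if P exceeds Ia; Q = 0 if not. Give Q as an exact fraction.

Q = 84584809/467656300 in ≈ 0.181 in

NRCS table: woods, fair condition, soil group D → CN(II) = 79
CN(I) from CN(II)=79: (4.2·79)/(10 − 0.058·79) = 7900/129 ≈ 61.240
Max retention: S = 1000/(7900/129) − 10 = 500/79 in (≈ 6.329 in)
Ia = 0.2S: 0.2·6.329 = 1.266 in (exactly 100/79)
Excess rainfall: 2.430 − 1.266 = 1.164 in; P > Ia so Q > 0
Q: (9197/7900)² ÷ (59197/7900) = 84584809/467656300 in (≈ 0.181 in)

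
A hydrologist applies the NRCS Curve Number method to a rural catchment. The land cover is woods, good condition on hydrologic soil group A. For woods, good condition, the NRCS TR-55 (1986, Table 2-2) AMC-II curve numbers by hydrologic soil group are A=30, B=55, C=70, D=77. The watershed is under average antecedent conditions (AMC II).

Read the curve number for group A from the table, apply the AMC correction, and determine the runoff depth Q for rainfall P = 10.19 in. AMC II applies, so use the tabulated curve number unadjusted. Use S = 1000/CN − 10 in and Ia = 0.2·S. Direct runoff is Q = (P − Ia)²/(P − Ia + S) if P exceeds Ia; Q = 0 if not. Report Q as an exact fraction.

NRCS table: woods, good condition, soil group A → CN(II) = 30
Average conditions: CN = 30 (no AMC adjustment).
Max retention: S = 1000/30 − 10 = 70/3 in (≈ 23.333 in)
Ia = 0.2·(70/3) = 14/3 in ≈ 4.667 in
P − Ia = 10.190 − 4.667 = 1657/300 ≈ 5.523 in (> 0, runoff occurs)
Runoff Q = (P−Ia)²/(P−Ia+S) = (5.523)²/(5.523+23.333) = 2745649/2597100 ≈ 1.057 in

Q = 2745649/2597100 in ≈ 1.057 in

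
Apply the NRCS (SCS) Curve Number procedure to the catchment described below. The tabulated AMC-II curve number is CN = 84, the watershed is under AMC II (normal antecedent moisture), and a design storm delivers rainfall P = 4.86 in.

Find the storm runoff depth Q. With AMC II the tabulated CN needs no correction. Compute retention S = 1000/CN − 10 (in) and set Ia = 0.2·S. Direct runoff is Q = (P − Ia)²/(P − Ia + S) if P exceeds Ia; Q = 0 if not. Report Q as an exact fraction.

Average conditions: CN = 84 (no AMC adjustment).
Max retention: S = 1000/84 − 10 = 40/21 in (≈ 1.905 in)
Ia = 0.2S: 0.2·1.905 = 0.381 in (exactly 8/21)
Excess rainfall: 4.860 − 0.381 = 4.479 in; P > Ia so Q > 0
Q: (4703/1050)² ÷ (6703/1050) = 22118209/7038150 in (≈ 3.143 in)

Q = 22118209/7038150 in ≈ 3.143 in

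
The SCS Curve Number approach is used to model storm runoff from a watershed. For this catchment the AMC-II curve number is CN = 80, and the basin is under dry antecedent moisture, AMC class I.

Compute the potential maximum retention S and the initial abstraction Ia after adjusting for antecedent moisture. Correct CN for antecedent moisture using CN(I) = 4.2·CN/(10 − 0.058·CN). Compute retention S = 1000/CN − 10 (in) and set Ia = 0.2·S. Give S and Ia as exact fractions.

S = 125/21 in ≈ 5.952 in; Ia = 25/21 in ≈ 1.190 in

Dry (AMC I): CN(I) = 4.2·80/(10 − 0.058·80) = 336/(134/25) = 4200/67 ≈ 62.687
S = 1000/(4200/67) − 10 = 125/21 in ≈ 5.952 in
Initial abstraction Ia = S/5 = (125/21)/5 = 25/21 ≈ 1.190 in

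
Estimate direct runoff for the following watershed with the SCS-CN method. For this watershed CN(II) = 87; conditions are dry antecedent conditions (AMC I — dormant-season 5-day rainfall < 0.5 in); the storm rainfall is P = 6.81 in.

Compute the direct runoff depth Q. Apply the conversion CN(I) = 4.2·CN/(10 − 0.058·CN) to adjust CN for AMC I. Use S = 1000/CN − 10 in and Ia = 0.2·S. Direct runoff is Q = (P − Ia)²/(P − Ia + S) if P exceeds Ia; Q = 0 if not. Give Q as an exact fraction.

Q = 1241412670969/322316964900 in ≈ 3.852 in

Adjust CN=87 to AMC I: 4.2·87/(10 − 0.058·87) → (1827/5) ÷ (2477/500) = 182700/2477 ≈ 73.759
S = 1000/(182700/2477) − 10 = 6500/1827 in ≈ 3.558 in
Ia = 0.2S: 0.2·3.558 = 0.712 in (exactly 1300/1827)
Excess rainfall: 6.810 − 0.712 = 6.098 in; P > Ia so Q > 0
Q: (1114187/182700)² ÷ (1764187/182700) = 1241412670969/322316964900 in (≈ 3.852 in)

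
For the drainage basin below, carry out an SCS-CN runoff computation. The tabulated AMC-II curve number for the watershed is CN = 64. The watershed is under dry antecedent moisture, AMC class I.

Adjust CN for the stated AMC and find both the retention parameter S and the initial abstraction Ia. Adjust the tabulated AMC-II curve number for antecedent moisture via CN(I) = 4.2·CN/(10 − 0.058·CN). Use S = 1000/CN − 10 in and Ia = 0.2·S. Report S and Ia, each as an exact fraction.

CN(I) from CN(II)=64: (4.2·64)/(10 − 0.058·64) = 5600/131 ≈ 42.748
Max retention: S = 1000/(5600/131) − 10 = 375/28 in (≈ 13.393 in)
Ia = 0.2S: 0.2·13.393 = 2.679 in (exactly 75/28)

S = 375/28 in ≈ 13.393 in; Ia = 75/28 in ≈ 2.679 in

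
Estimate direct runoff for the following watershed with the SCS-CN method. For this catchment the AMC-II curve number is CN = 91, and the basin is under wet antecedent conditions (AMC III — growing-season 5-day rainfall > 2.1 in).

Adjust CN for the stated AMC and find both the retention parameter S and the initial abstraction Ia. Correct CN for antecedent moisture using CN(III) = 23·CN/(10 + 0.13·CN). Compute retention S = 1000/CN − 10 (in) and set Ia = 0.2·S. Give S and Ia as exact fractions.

CN(III) from CN(II)=91: (23·91)/(10 + 0.13·91) = 209300/2183 ≈ 95.877
Max retention: S = 1000/(209300/2183) − 10 = 900/2093 in (≈ 0.430 in)
Ia = 0.2S: 0.2·0.430 = 0.086 in (exactly 180/2093)

S = 900/2093 in ≈ 0.430 in; Ia = 180/2093 in ≈ 0.086 in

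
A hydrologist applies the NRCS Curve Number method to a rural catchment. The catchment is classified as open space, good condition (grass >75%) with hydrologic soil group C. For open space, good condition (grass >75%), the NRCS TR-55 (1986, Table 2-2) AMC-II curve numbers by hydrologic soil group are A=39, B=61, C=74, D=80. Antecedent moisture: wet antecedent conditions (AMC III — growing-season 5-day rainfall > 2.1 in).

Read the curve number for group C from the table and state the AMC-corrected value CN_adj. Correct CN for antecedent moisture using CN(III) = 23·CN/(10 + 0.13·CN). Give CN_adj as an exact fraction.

CN_adj = 85100/981 ≈ 86.748

NRCS table: open space, good condition (grass >75%), soil group C → CN(II) = 74
CN(III) from CN(II)=74: (23·74)/(10 + 0.13·74) = 85100/981 ≈ 86.748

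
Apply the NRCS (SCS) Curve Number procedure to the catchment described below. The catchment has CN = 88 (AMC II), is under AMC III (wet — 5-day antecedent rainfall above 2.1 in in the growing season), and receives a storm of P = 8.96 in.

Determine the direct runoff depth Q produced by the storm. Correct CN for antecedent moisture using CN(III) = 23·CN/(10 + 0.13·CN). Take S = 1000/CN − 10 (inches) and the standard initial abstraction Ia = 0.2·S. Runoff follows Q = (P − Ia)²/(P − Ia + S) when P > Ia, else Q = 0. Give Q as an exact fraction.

Wet (AMC III): CN(III) = 23·88/(10 + 0.13·88) = 2024/(536/25) = 6325/67 ≈ 94.403
S = 1000/(6325/67) − 10 = 150/253 in ≈ 0.593 in
Ia = 0.2S: 0.2·0.593 = 0.119 in (exactly 30/253)
Since P=8.960 > Ia=0.119: effective rainfall P−Ia = 55922/6325 in
Q = (55922/6325)²/((55922/6325) + 150/253) = (3127270084/40005625)/(59672/6325) = 781817521/94356350 in ≈ 8.286 in

Q = 781817521/94356350 in ≈ 8.286 in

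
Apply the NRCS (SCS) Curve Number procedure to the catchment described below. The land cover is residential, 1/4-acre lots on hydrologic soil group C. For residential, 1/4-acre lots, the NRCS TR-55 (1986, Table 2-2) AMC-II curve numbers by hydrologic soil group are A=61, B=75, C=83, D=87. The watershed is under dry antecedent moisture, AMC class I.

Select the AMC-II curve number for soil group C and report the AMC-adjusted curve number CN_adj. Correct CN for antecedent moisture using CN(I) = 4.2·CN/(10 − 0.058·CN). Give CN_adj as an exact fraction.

NRCS table: residential, 1/4-acre lots, soil group C → CN(II) = 83
Adjust CN=83 to AMC I: 4.2·83/(10 − 0.058·83) → (1743/5) ÷ (2593/500) = 174300/2593 ≈ 67.219

CN_adj = 174300/2593 ≈ 67.219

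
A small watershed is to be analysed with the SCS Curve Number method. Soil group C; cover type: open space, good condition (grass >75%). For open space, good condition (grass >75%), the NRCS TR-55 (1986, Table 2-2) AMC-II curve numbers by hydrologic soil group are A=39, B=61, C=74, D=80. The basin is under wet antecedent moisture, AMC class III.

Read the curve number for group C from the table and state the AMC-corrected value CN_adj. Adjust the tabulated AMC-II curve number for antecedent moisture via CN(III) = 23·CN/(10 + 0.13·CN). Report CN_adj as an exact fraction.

CN_adj = 85100/981 ≈ 86.748

NRCS table: open space, good condition (grass >75%), soil group C → CN(II) = 74
Wet (AMC III): CN(III) = 23·74/(10 + 0.13·74) = 1702/(981/50) = 85100/981 ≈ 86.748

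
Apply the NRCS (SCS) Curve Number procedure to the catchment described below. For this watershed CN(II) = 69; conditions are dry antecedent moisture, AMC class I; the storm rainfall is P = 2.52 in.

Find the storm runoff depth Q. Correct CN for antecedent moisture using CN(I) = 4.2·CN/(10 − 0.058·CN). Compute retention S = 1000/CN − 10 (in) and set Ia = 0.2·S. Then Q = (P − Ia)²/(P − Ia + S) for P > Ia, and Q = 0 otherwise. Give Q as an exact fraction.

Adjust CN=69 to AMC I: 4.2·69/(10 − 0.058·69) → (1449/5) ÷ (2999/500) = 144900/2999 ≈ 48.316
S = 1000/(144900/2999) − 10 = 15500/1449 in ≈ 10.697 in
Initial abstraction Ia = S/5 = (15500/1449)/5 = 3100/1449 ≈ 2.139 in
P − Ia = 2.520 − 2.139 = 13787/36225 ≈ 0.381 in (> 0, runoff occurs)
Q: (13787/36225)² ÷ (401287/36225) = 190081369/14536621575 in (≈ 0.013 in)

Q = 190081369/14536621575 in ≈ 0.013 in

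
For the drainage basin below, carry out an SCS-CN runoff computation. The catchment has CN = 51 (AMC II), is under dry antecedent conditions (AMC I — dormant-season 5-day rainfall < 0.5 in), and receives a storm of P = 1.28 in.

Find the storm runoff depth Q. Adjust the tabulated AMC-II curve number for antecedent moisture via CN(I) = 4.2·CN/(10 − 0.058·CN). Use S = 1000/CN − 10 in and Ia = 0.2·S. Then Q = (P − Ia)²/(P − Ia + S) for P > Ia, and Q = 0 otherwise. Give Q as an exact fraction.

Adjust CN=51 to AMC I: 4.2·51/(10 − 0.058·51) → (1071/5) ÷ (3521/500) = 15300/503 ≈ 30.417
Max retention: S = 1000/(15300/503) − 10 = 3500/153 in (≈ 22.876 in)
Initial abstraction Ia = S/5 = (3500/153)/5 = 700/153 ≈ 4.575 in
P = 1.280 ≤ Ia = 4.575 in: entire storm abstracted, Q = 0.

Q = 0 in ≈ 0.000 in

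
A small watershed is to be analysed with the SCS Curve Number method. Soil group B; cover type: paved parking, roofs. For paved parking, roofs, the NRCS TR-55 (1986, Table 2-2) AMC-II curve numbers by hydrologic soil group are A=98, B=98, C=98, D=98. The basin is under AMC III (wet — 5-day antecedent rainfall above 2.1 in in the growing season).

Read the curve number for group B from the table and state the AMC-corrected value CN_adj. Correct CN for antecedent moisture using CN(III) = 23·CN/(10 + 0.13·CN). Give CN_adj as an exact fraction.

NRCS table: paved parking, roofs, soil group B → CN(II) = 98
Wet (AMC III): CN(III) = 23·98/(10 + 0.13·98) = 2254/(1137/50) = 112700/1137 ≈ 99.120

CN_adj = 112700/1137 ≈ 99.120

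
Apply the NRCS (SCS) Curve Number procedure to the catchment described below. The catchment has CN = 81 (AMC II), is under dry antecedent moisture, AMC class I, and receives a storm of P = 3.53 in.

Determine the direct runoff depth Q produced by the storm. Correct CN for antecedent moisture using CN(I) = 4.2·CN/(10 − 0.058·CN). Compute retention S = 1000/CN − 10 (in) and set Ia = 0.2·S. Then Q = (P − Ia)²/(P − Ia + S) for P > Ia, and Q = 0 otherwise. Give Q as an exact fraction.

Adjust CN=81 to AMC I: 4.2·81/(10 − 0.058·81) → (1701/5) ÷ (2651/500) = 170100/2651 ≈ 64.164
Retention S: 1000/CN − 10 with CN=64.164 → S = 9500/1701 ≈ 5.585 in
Ia = 0.2S: 0.2·5.585 = 1.117 in (exactly 1900/1701)
Since P=3.530 > Ia=1.117: effective rainfall P−Ia = 410453/170100 in
Runoff Q = (P−Ia)²/(P−Ia+S) = (2.413)²/(2.413+5.585) = 168471665209/231413055300 ≈ 0.728 in

Q = 168471665209/231413055300 in ≈ 0.728 in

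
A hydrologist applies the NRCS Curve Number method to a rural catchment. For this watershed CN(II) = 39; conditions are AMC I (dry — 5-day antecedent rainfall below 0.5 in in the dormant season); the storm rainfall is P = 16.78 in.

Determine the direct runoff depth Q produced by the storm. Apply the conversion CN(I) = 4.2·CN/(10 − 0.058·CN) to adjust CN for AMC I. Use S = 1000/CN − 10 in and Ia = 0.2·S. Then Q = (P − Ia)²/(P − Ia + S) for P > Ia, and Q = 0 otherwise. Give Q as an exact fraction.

Adjust CN=39 to AMC I: 4.2·39/(10 − 0.058·39) → (819/5) ÷ (3869/500) = 81900/3869 ≈ 21.168
Retention S: 1000/CN − 10 with CN=21.168 → S = 30500/819 ≈ 37.241 in
Ia = 0.2·(30500/819) = 6100/819 in ≈ 7.448 in
Excess rainfall: 16.780 − 7.448 = 9.332 in; P > Ia so Q > 0
Q = (382141/40950)²/((382141/40950) + 30500/819) = (146031743881/1676902500)/(1907141/40950) = 146031743881/78097423950 in ≈ 1.870 in

Q = 146031743881/78097423950 in ≈ 1.870 in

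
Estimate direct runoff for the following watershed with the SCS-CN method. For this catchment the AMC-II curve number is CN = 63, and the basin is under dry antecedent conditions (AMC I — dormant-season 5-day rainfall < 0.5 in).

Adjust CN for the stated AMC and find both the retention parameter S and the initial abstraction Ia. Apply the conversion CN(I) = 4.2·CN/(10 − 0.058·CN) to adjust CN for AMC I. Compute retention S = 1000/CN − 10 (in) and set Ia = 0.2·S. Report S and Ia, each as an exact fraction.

S = 18500/1323 in ≈ 13.983 in; Ia = 3700/1323 in ≈ 2.797 in

CN(I) from CN(II)=63: (4.2·63)/(10 − 0.058·63) = 132300/3173 ≈ 41.696
Retention S: 1000/CN − 10 with CN=41.696 → S = 18500/1323 ≈ 13.983 in
Initial abstraction Ia = S/5 = (18500/1323)/5 = 3700/1323 ≈ 2.797 in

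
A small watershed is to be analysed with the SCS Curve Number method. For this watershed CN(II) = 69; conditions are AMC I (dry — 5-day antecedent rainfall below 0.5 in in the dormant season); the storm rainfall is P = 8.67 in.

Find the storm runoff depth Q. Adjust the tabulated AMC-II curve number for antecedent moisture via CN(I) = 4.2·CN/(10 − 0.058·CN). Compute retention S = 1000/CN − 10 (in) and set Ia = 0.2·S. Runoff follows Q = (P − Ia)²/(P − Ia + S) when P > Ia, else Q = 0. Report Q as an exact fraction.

Q = 895451516089/361711406700 in ≈ 2.476 in

Dry (AMC I): CN(I) = 4.2·69/(10 − 0.058·69) = (1449/5)/(2999/500) = 144900/2999 ≈ 48.316
S = 1000/(144900/2999) − 10 = 15500/1449 in ≈ 10.697 in
Initial abstraction Ia = S/5 = (15500/1449)/5 = 3100/1449 ≈ 2.139 in
Since P=8.670 > Ia=2.139: effective rainfall P−Ia = 946283/144900 in
Runoff Q = (P−Ia)²/(P−Ia+S) = (6.531)²/(6.531+10.697) = 895451516089/361711406700 ≈ 2.476 in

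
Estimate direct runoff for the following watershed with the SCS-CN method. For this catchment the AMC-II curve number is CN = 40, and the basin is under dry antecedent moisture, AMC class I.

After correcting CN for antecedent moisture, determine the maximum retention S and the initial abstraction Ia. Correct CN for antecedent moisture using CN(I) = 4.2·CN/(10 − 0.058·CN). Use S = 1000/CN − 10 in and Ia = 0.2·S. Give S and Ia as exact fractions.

S = 250/7 in ≈ 35.714 in; Ia = 50/7 in ≈ 7.143 in

Dry (AMC I): CN(I) = 4.2·40/(10 − 0.058·40) = 168/(192/25) = 175/8 ≈ 21.875
Retention S: 1000/CN − 10 with CN=21.875 → S = 250/7 ≈ 35.714 in
Ia = 0.2S: 0.2·35.714 = 7.143 in (exactly 50/7)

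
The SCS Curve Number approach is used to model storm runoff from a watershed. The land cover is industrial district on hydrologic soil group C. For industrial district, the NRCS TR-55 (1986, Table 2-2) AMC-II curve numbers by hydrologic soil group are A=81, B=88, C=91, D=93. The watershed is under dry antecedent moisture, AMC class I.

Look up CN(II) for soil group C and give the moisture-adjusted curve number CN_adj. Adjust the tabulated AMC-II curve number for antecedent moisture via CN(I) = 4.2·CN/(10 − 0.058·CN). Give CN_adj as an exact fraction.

CN_adj = 63700/787 ≈ 80.940

NRCS table: industrial district, soil group C → CN(II) = 91
CN(I) from CN(II)=91: (4.2·91)/(10 − 0.058·91) = 63700/787 ≈ 80.940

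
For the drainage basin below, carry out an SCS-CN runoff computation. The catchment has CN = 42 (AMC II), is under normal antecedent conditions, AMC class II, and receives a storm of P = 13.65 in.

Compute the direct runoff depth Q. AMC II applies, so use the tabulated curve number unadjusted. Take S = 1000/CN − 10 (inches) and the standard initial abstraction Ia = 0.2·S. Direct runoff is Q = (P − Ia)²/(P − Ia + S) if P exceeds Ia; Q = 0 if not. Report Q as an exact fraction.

Q = 20912329/4356660 in ≈ 4.800 in

AMC II — tabulated CN = 42 applies directly.
Retention S: 1000/CN − 10 with CN=42.000 → S = 290/21 ≈ 13.810 in
Initial abstraction Ia = S/5 = (290/21)/5 = 58/21 ≈ 2.762 in
Since P=13.650 > Ia=2.762: effective rainfall P−Ia = 4573/420 in
Q: (4573/420)² ÷ (10373/420) = 20912329/4356660 in (≈ 4.800 in)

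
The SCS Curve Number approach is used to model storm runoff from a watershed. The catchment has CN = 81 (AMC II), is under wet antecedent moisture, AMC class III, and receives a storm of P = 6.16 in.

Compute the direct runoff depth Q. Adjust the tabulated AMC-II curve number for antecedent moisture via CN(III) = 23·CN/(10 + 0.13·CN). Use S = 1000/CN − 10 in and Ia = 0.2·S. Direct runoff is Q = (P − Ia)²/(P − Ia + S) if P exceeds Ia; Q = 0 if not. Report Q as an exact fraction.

Q = 38475934802/7566155325 in ≈ 5.085 in

Adjust CN=81 to AMC III: 23·81/(10 + 0.13·81) → 1863 ÷ (2053/100) = 186300/2053 ≈ 90.745
Max retention: S = 1000/(186300/2053) − 10 = 1900/1863 in (≈ 1.020 in)
Ia = 0.2·(1900/1863) = 380/1863 in ≈ 0.204 in
P − Ia = 6.160 − 0.204 = 277402/46575 ≈ 5.956 in (> 0, runoff occurs)
Runoff Q = (P−Ia)²/(P−Ia+S) = (5.956)²/(5.956+1.020) = 38475934802/7566155325 ≈ 5.085 in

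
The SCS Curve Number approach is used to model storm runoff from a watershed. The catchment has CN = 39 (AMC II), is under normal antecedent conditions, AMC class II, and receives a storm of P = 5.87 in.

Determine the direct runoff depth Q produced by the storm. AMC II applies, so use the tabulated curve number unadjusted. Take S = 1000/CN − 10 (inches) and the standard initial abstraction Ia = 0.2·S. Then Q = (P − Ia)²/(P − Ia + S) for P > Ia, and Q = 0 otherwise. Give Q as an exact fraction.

AMC II — tabulated CN = 39 applies directly.
Retention S: 1000/CN − 10 with CN=39.000 → S = 610/39 ≈ 15.641 in
Ia = 0.2S: 0.2·15.641 = 3.128 in (exactly 122/39)
P − Ia = 5.870 − 3.128 = 10693/3900 ≈ 2.742 in (> 0, runoff occurs)
Runoff Q = (P−Ia)²/(P−Ia+S) = (2.742)²/(2.742+15.641) = 114340249/279602700 ≈ 0.409 in

Q = 114340249/279602700 in ≈ 0.409 in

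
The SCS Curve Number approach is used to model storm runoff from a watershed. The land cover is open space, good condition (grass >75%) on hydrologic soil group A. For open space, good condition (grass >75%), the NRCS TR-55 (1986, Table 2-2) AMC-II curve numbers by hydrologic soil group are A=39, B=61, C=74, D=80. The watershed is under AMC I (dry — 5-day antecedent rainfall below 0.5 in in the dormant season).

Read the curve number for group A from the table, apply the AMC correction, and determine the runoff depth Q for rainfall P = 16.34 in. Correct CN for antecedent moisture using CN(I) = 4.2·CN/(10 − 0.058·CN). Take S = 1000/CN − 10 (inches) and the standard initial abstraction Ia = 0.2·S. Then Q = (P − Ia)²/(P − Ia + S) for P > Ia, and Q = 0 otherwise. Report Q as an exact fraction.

Q = 132585559129/77359586850 in ≈ 1.714 in

NRCS table: open space, good condition (grass >75%), soil group A → CN(II) = 39
Dry (AMC I): CN(I) = 4.2·39/(10 − 0.058·39) = (819/5)/(3869/500) = 81900/3869 ≈ 21.168
Retention S: 1000/CN − 10 with CN=21.168 → S = 30500/819 ≈ 37.241 in
Ia = 0.2·(30500/819) = 6100/819 in ≈ 7.448 in
Since P=16.340 > Ia=7.448: effective rainfall P−Ia = 364123/40950 in
Q: (364123/40950)² ÷ (1889123/40950) = 132585559129/77359586850 in (≈ 1.714 in)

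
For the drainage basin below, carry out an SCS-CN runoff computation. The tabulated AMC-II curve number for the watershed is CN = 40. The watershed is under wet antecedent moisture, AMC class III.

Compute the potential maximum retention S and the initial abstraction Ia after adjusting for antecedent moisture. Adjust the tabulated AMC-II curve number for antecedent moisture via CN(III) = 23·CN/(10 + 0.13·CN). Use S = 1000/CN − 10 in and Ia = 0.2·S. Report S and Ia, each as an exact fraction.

CN(III) from CN(II)=40: (23·40)/(10 + 0.13·40) = 1150/19 ≈ 60.526
Max retention: S = 1000/(1150/19) − 10 = 150/23 in (≈ 6.522 in)
Initial abstraction Ia = S/5 = (150/23)/5 = 30/23 ≈ 1.304 in

S = 150/23 in ≈ 6.522 in; Ia = 30/23 in ≈ 1.304 in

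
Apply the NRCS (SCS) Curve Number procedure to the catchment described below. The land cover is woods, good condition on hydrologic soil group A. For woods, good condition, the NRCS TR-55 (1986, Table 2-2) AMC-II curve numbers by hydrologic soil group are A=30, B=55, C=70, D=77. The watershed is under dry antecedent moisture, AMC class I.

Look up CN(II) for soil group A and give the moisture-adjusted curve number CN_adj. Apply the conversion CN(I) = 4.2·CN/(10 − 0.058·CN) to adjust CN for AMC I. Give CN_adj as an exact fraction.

CN_adj = 900/59 ≈ 15.254

NRCS table: woods, good condition, soil group A → CN(II) = 30
CN(I) from CN(II)=30: (4.2·30)/(10 − 0.058·30) = 900/59 ≈ 15.254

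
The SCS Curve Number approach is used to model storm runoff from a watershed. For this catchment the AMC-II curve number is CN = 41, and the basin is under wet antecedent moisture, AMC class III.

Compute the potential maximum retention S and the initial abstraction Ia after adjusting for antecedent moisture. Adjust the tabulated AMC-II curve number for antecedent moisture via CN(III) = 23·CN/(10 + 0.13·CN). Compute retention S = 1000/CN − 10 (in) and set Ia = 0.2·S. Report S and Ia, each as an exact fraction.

S = 5900/943 in ≈ 6.257 in; Ia = 1180/943 in ≈ 1.251 in

CN(III) from CN(II)=41: (23·41)/(10 + 0.13·41) = 94300/1533 ≈ 61.513
Retention S: 1000/CN − 10 with CN=61.513 → S = 5900/943 ≈ 6.257 in
Initial abstraction Ia = S/5 = (5900/943)/5 = 1180/943 ≈ 1.251 in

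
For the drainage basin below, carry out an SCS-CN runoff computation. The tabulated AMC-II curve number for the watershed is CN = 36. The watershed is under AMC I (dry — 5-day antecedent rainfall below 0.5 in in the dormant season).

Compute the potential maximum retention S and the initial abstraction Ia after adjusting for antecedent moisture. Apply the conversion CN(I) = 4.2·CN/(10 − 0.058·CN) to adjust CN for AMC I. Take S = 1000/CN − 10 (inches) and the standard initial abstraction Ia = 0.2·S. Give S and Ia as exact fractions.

Dry (AMC I): CN(I) = 4.2·36/(10 − 0.058·36) = (756/5)/(989/125) = 18900/989 ≈ 19.110
Max retention: S = 1000/(18900/989) − 10 = 8000/189 in (≈ 42.328 in)
Ia = 0.2S: 0.2·42.328 = 8.466 in (exactly 1600/189)

S = 8000/189 in ≈ 42.328 in; Ia = 1600/189 in ≈ 8.466 in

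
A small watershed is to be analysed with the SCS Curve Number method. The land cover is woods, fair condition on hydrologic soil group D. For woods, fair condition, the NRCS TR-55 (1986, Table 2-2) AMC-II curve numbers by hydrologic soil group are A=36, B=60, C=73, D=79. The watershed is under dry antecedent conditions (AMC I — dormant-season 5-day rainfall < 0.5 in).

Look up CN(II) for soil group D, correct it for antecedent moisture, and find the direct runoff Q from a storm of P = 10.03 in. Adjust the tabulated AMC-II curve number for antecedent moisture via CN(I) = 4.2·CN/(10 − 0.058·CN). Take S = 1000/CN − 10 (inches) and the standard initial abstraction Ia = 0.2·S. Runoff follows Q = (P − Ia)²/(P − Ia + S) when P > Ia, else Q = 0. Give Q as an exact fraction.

NRCS table: woods, fair condition, soil group D → CN(II) = 79
Dry (AMC I): CN(I) = 4.2·79/(10 − 0.058·79) = (1659/5)/(2709/500) = 7900/129 ≈ 61.240
S = 1000/(7900/129) − 10 = 500/79 in ≈ 6.329 in
Ia = 0.2·(500/79) = 100/79 in ≈ 1.266 in
P − Ia = 10.030 − 1.266 = 69237/7900 ≈ 8.764 in (> 0, runoff occurs)
Q: (69237/7900)² ÷ (119237/7900) = 4793762169/941972300 in (≈ 5.089 in)

Q = 4793762169/941972300 in ≈ 5.089 in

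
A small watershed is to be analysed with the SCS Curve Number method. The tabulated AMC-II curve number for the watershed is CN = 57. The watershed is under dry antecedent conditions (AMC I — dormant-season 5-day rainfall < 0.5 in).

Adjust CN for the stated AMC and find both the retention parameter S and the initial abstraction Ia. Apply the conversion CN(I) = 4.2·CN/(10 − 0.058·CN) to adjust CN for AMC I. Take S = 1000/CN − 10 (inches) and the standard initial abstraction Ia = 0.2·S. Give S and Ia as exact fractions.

Dry (AMC I): CN(I) = 4.2·57/(10 − 0.058·57) = (1197/5)/(3347/500) = 119700/3347 ≈ 35.763
Retention S: 1000/CN − 10 with CN=35.763 → S = 21500/1197 ≈ 17.962 in
Ia = 0.2·(21500/1197) = 4300/1197 in ≈ 3.592 in

S = 21500/1197 in ≈ 17.962 in; Ia = 4300/1197 in ≈ 3.592 in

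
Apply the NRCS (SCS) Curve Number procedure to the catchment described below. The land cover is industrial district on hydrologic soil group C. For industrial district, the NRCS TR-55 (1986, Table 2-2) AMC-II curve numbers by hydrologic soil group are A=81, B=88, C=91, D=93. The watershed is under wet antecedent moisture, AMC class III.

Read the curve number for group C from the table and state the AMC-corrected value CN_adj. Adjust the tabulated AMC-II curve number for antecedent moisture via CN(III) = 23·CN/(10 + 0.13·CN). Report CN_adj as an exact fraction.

CN_adj = 209300/2183 ≈ 95.877

NRCS table: industrial district, soil group C → CN(II) = 91
Adjust CN=91 to AMC III: 23·91/(10 + 0.13·91) → 2093 ÷ (2183/100) = 209300/2183 ≈ 95.877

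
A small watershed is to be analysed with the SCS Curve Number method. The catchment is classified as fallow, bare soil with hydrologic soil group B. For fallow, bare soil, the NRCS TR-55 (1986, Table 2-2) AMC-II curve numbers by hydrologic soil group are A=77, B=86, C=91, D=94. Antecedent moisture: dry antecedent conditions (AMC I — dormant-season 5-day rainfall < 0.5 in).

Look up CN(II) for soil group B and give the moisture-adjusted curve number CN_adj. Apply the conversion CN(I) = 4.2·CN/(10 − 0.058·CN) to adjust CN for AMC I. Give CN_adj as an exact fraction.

NRCS table: fallow, bare soil, soil group B → CN(II) = 86
Dry (AMC I): CN(I) = 4.2·86/(10 − 0.058·86) = (1806/5)/(1253/250) = 12900/179 ≈ 72.067

CN_adj = 12900/179 ≈ 72.067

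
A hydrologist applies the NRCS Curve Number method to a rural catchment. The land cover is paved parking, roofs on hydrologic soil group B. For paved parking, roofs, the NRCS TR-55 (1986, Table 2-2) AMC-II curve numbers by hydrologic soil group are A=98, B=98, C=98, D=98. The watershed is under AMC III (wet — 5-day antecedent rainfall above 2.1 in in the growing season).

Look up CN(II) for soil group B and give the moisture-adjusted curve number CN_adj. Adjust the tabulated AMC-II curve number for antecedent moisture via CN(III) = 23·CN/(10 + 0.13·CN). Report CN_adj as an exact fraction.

NRCS table: paved parking, roofs, soil group B → CN(II) = 98
Wet (AMC III): CN(III) = 23·98/(10 + 0.13·98) = 2254/(1137/50) = 112700/1137 ≈ 99.120

CN_adj = 112700/1137 ≈ 99.120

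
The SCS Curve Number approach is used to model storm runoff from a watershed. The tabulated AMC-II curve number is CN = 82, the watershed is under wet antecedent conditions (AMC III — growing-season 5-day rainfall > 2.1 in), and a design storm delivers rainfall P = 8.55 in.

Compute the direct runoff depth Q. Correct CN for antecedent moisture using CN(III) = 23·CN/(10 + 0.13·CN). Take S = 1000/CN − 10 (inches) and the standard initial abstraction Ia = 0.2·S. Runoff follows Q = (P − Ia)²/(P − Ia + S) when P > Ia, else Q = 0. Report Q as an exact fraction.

Q = 2761607601/368090620 in ≈ 7.503 in

CN(III) from CN(II)=82: (23·82)/(10 + 0.13·82) = 94300/1033 ≈ 91.288
Max retention: S = 1000/(94300/1033) − 10 = 900/943 in (≈ 0.954 in)
Ia = 0.2S: 0.2·0.954 = 0.191 in (exactly 180/943)
Excess rainfall: 8.550 − 0.191 = 8.359 in; P > Ia so Q > 0
Runoff Q = (P−Ia)²/(P−Ia+S) = (8.359)²/(8.359+0.954) = 2761607601/368090620 ≈ 7.503 in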